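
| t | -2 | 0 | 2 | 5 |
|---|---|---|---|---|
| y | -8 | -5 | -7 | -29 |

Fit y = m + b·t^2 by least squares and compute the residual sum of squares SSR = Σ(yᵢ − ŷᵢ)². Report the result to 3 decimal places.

Sums needed: Σ1 = 4, Σt^2 = 33, Σt^2·t^2 = 657.
And Σy = -49, Σt^2·y = -785.
Eliminating b: 657·(row 1) − 33·(row 2) gives 1539·m = 657·(-49) − 33·(-785) = -6288, so m = -2096/513.
Then b = ((-785) − 33·(-2096/513))/657 = -1523/1539.
Residuals: 68/1539, -469/513, 1607/1539, -268/1539; SSR = 3014/1539.

SSR = 1.958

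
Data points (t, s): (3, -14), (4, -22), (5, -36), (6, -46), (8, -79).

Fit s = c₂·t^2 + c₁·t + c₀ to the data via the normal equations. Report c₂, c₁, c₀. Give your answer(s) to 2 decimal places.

c₂ = -0.95, c₁ = -2.60, c₀ = 2.51

Compute the Gram sums: Σt^2·t^2 = 6354, Σt^2·t = 944, Σt^2 = 150, Σt·t = 150, Σt = 26, Σ1 = 5.
Moment sums: Σt^2·s = -8090, Σt·s = -1218, Σs = -197.
So XᵀX·[c₂, c₁, c₀]ᵀ = Xᵀs: [[6354, 944, 150]; [944, 150, 26]; [150, 26, 5]]·[c₂, c₁, c₀]ᵀ = [-8090, -1218, -197]ᵀ.
Row-reducing yields c₂ = -642/679, c₁ = -1768/679, c₀ = 243/97.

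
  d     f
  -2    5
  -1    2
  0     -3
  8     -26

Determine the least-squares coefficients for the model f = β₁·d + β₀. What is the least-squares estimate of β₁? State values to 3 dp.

The normal equations are: 69·β₁ + 5·β₀ = -220;  5·β₁ + 4·β₀ = -22.
(Σd·d = 69, Σd = 5, Σ1 = 4, Σd·f = -220, Σf = -22.)
det = 69·4 − 5² = 251.
β₁ = ((-220)·4 − 5·(-22))/251 = -770/251; β₀ = (69·(-22) − 5·(-220))/251 = -418/251.

β₁ = -3.068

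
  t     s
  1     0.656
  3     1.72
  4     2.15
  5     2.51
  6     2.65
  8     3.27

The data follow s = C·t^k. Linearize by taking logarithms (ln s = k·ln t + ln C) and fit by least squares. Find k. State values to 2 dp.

Taking logs, ln s = k·ln t + ln C, so regress ln s on ln t.
Σln t = 7.9655, Σ(ln t)² = 13.2535, Σln s = 3.9658, Σln t·ln s = 7.3480.
Equations: 13.2535·k + 7.9655·ln C = 7.3480;  7.9655·k + 6·ln C = 3.9658.
Δ = 13.2535·6 − (7.9655)² = 16.0713; k = (7.3480·6 − 7.9655·3.9658)/16.0713 = 0.77766, ln C = (13.2535·3.9658 − 7.9655·7.3480)/16.0713 = -0.37144.

k = 0.78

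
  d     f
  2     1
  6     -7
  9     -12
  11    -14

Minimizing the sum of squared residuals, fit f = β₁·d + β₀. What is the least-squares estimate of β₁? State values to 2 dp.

Normal-equation sums: Σd·d = 242, Σd = 28, Σ1 = 4.
And Σd·f = -302, Σf = -32.
MᵀM·[β₁, β₀]ᵀ = Mᵀf becomes [[242, 28]; [28, 4]]·[β₁, β₀]ᵀ = [-302, -32]ᵀ.
Eliminating β₀: 4·(row 1) − 28·(row 2) gives 184·β₁ = 4·(-302) − 28·(-32) = -312, so β₁ = -39/23.
Then β₀ = ((-32) − 28·(-39/23))/4 = 89/23.

β₁ = -1.70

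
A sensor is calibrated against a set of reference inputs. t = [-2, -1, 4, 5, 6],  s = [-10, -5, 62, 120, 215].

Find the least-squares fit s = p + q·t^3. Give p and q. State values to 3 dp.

Entries of XᵀX: Σ1 = 5, Σt^3 = 396, Σt^3·t^3 = 66442.
For Xᵀs: Σs = 382, Σt^3·s = 65493.
Normal equations: [[5, 396]; [396, 66442]]·[p, q]ᵀ = [382, 65493]ᵀ.
Δ = 5·66442 − 396² = 175394.
p = (382·66442 − 396·65493)/175394 = -277192/87697; q = (5·65493 − 396·382)/175394 = 176193/175394.

p = -3.161, q = 1.005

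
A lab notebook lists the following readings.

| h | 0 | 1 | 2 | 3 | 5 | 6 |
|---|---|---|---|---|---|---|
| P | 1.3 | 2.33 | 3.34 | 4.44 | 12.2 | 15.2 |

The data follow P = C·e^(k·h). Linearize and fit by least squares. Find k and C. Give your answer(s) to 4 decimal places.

Let Y = ln P. Fitting Y = k·h + ln C by least squares:
XᵀX = [[75.0000, 17.0000]; [17.0000, 6]], rhs = [36.5647, 9.0276]ᵀ  (here Σh = 17.0000, Σ(h)² = 75.0000, Σln P = 9.0276, Σh·ln P = 36.5647).
Δ = 75.0000·6 − (17.0000)² = 161.0000; k = (36.5647·6 − 17.0000·9.0276)/161.0000 = 0.40944, ln C = (75.0000·9.0276 − 17.0000·36.5647)/161.0000 = 0.34453, so C = exp(0.34453) = 1.41132.

k = 0.4094, C = 1.4113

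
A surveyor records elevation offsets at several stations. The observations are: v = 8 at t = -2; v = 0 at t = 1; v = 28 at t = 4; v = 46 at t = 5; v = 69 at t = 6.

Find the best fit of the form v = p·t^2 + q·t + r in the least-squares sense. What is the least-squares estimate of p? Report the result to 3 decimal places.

With design matrix X, XᵀX = [[2194, 398, 82]; [398, 82, 14]; [82, 14, 5]] and Xᵀv = [4114, 740, 151]ᵀ.
Row-reducing yields p = 6947/3328, q = -2669/3328, r = -93/52.

p = 2.087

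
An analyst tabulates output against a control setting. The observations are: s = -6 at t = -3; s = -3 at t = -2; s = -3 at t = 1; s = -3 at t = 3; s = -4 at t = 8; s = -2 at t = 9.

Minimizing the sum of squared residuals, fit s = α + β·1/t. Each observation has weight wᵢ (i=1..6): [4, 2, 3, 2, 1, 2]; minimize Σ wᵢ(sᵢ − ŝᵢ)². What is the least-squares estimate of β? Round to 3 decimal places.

The normal system MᵀWM·[α, β]ᵀ = MᵀWs is [[14, 121/72]; [121/72, 21809/5184]]·[α, β]ᵀ = [-53, -17/18]ᵀ.
Eliminating β: (21809/5184)·(row 1) − (121/72)·(row 2) gives (96895/1728)·α = (21809/5184)·(-53) − (121/72)·(-17/18) = -1147649/5184, so α = -1147649/290685.
Then β = ((-17/18) − (121/72)·(-1147649/290685))/(21809/5184) = 131064/96895.

β = 1.353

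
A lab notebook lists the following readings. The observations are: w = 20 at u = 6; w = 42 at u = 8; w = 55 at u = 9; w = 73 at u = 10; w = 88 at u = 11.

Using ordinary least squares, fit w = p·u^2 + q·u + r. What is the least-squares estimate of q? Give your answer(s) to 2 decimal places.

Entries of MᵀM: Σu^2·u^2 = 36594, Σu^2·u = 3788, Σu^2 = 402, Σu·u = 402, Σu = 44, Σ1 = 5.
And Σu^2·w = 25811, Σu·w = 2649, Σw = 278.
So MᵀM·[p, q, r]ᵀ = Mᵀw: [[36594, 3788, 402]; [3788, 402, 44]; [402, 44, 5]]·[p, q, r]ᵀ = [25811, 2649, 278]ᵀ.
Row-reducing yields p = 1185/1358, q = -1459/1358, r = -495/97.

q = -1.07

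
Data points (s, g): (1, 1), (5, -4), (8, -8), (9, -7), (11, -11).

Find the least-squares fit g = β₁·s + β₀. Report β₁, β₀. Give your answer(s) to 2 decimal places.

β₁ = -1.15, β₀ = 2.01

Compute the Gram sums: Σs·s = 292, Σs = 34, Σ1 = 5.
Moment sums: Σs·g = -267, Σg = -29.
So MᵀM·[β₁, β₀]ᵀ = Mᵀg: [[292, 34]; [34, 5]]·[β₁, β₀]ᵀ = [-267, -29]ᵀ.
Δ = 292·5 − 34² = 304.
β₁ = ((-267)·5 − 34·(-29))/304 = -349/304; β₀ = (292·(-29) − 34·(-267))/304 = 305/152.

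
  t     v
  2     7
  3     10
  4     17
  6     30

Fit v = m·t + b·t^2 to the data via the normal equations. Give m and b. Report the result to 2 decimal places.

Compute the Gram sums: Σt·t = 65, Σt·t^2 = 315, Σt^2·t^2 = 1649.
And Σt·v = 292, Σt^2·v = 1470.
AᵀA·[m, b]ᵀ = Aᵀv becomes [[65, 315]; [315, 1649]]·[m, b]ᵀ = [292, 1470]ᵀ.
det = 65·1649 − 315² = 7960.
m = (292·1649 − 315·1470)/7960 = 9229/3980; b = (65·1470 − 315·292)/7960 = 357/796.

m = 2.32, b = 0.45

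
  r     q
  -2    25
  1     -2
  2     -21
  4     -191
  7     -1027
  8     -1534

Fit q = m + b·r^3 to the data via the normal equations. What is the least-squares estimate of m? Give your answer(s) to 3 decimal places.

m = 1.504

Sums needed: Σ1 = 6, Σr^3 = 920, Σr^3·r^3 = 384018.
Right-hand side: Σq = -2750, Σr^3·q = -1150263.
Eliminating b: 384018·(row 1) − 920·(row 2) gives 1457708·m = 384018·(-2750) − 920·(-1150263) = 2192460, so m = 548115/364427.
Then b = ((-1150263) − 920·(548115/364427))/384018 = -2185789/728854.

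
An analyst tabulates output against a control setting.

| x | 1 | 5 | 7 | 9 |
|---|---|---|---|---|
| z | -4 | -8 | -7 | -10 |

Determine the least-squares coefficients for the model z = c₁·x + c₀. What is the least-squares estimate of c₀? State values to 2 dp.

MᵀM·[c₁, c₀]ᵀ = Mᵀz reads: 156·c₁ + 22·c₀ = -183;  22·c₁ + 4·c₀ = -29.
(Σx·x = 156, Σx = 22, Σ1 = 4, Σx·z = -183, Σz = -29.)
Δ = 156·4 − 22² = 140.
c₁ = ((-183)·4 − 22·(-29))/140 = -47/70; c₀ = (156·(-29) − 22·(-183))/140 = -249/70.

c₀ = -3.56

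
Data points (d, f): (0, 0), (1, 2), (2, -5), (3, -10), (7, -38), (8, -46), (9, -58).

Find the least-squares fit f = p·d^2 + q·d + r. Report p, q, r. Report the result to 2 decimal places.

XᵀX·[p, q, r]ᵀ = Xᵀf reads: 13156·p + 1620·q + 208·r = -9612;  1620·p + 208·q + 30·r = -1194;  208·p + 30·q + 7·r = -155.
Inverting the 3×3 Gram matrix, [p, q, r]ᵀ = [-2561/5082, -3467/1694, 4072/2541]ᵀ.

p = -0.50, q = -2.05, r = 1.60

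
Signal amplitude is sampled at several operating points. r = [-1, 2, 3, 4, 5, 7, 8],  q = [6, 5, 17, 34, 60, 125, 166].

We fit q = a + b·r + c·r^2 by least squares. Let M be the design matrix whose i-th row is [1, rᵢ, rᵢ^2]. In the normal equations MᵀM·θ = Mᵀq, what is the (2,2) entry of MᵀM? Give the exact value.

168

Row 2 ↔ basis r, column 2 ↔ basis r, so (MᵀM)_{2,2} = Σᵢ (r)·(r) = (-1)·(-1) + (2)·(2) + (3)·(3) + (4)·(4) + (5)·(5) + (7)·(7) + (8)·(8) = 168.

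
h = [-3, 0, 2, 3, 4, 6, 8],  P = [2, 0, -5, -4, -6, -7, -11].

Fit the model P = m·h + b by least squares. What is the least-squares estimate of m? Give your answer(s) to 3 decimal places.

m = -1.155

Setting ∂/∂m … = 0 gives: 138·m + 20·b = -182;  20·m + 7·b = -31.
Δ = 138·7 − 20² = 566.
m = ((-182)·7 − 20·(-31))/566 = -327/283; b = (138·(-31) − 20·(-182))/566 = -319/283.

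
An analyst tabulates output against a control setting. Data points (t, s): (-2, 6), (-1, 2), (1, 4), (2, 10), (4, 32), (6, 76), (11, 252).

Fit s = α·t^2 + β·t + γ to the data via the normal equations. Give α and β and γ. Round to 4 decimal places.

α = 2.0431, β = 0.4185, γ = -0.0967

Normal-equation sums: Σt^2·t^2 = 16227, Σt^2·t = 1611, Σt^2 = 183, Σt·t = 183, Σt = 21, Σ1 = 7.
For Xᵀs: Σt^2·s = 33810, Σt·s = 3366, Σs = 382.
Normal equations: [[16227, 1611, 183]; [1611, 183, 21]; [183, 21, 7]]·[α, β, γ]ᵀ = [33810, 3366, 382]ᵀ.
Row-reducing yields α = 97450/47697, β = 6654/15899, γ = -1538/15899.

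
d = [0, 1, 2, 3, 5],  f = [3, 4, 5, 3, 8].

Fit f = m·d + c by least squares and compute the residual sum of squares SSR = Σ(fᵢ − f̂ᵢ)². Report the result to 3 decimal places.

From the data, Σd·d = 39, Σd = 11, Σ1 = 5.
Right-hand side: Σd·f = 63, Σf = 23.
So XᵀX·[m, c]ᵀ = Xᵀf: [[39, 11]; [11, 5]]·[m, c]ᵀ = [63, 23]ᵀ.
Δ = 39·5 − 11² = 74.
m = (63·5 − 11·23)/74 = 31/37; c = (39·23 − 11·63)/74 = 102/37.
Residuals: 9/37, 15/37, 21/37, -84/37, 39/37; SSR = 252/37.

SSR = 6.811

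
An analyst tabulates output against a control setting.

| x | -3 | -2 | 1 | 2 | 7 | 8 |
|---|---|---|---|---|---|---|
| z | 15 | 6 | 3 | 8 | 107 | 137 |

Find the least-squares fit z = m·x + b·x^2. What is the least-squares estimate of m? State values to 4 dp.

m = 0.9515

Entries of AᵀA: Σx·x = 131, Σx·x^2 = 829, Σx^2·x^2 = 6611.
For Aᵀz: Σx·z = 1807, Σx^2·z = 14205.
Normal equations: [[131, 829]; [829, 6611]]·[m, b]ᵀ = [1807, 14205]ᵀ.
det = 131·6611 − 829² = 178800.
m = (1807·6611 − 829·14205)/178800 = 42533/44700; b = (131·14205 − 829·1807)/178800 = 90713/44700.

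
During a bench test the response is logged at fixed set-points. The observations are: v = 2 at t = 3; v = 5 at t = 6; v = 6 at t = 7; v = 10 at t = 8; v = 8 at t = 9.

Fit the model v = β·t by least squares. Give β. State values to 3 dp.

β = 0.962

XᵀX·[β]ᵀ = Xᵀv reads: 239·β = 230.
β = 230/239 = 0.962343.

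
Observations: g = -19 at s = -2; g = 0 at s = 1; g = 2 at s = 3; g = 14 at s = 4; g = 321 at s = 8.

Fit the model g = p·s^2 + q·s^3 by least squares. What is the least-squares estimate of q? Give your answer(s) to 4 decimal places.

XᵀX·[p, q]ᵀ = Xᵀg reads: 4450·p + 34004·q = 20710;  34004·p + 267034·q = 165454.
Eliminating q: 267034·(row 1) − 34004·(row 2) gives 32029284·p = 267034·20710 − 34004·165454 = -95823676, so p = -23955919/8007321.
Then q = (165454 − 34004·(-23955919/8007321))/267034 = 8011865/8007321.

q = 1.0006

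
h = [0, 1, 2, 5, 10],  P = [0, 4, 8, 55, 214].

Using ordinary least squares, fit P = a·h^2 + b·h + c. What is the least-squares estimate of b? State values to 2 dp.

b = 0.35

The normal equations are: 10642·a + 1134·b + 130·c = 22811;  1134·a + 130·b + 18·c = 2435;  130·a + 18·b + 5·c = 281.
Inverting the 3×3 Gram matrix, [a, b, c]ᵀ = [78677/37408, 13001/37408, 2481/9352]ᵀ.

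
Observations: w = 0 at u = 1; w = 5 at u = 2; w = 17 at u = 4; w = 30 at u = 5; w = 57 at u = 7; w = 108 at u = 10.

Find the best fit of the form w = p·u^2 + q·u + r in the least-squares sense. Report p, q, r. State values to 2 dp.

p = 0.93, q = 1.86, r = -3.02

Forming AᵀA = [[13299, 1541, 195]; [1541, 195, 29]; [195, 29, 6]] and Aᵀw = [14635, 1707, 217]ᵀ gives AᵀA·[p, q, r]ᵀ = Aᵀw.
Row-reducing yields p = 1041/1120, q = 2081/1120, r = -423/140.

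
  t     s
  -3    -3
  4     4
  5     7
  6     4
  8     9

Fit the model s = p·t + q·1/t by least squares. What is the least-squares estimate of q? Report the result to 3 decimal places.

Forming MᵀM = [[150, 5]; [5, 3701/14400]] and Mᵀs = [156, 623/120]ᵀ gives MᵀM·[p, q]ᵀ = Mᵀs.
det = 150·(3701/14400) − 5² = 1301/96.
p = (156·(3701/14400) − 5·(623/120))/(1301/96) = 33926/32525; q = (150·(623/120) − 5·156)/(1301/96) = -120/1301.

q = -0.092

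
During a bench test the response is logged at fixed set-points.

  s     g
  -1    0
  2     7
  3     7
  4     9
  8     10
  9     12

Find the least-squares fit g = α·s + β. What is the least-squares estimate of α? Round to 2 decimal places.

With design matrix X, XᵀX = [[175, 25]; [25, 6]] and Xᵀg = [259, 45]ᵀ.
det = 175·6 − 25² = 425.
α = (259·6 − 25·45)/425 = 429/425; β = (175·45 − 25·259)/425 = 56/17.

α = 1.01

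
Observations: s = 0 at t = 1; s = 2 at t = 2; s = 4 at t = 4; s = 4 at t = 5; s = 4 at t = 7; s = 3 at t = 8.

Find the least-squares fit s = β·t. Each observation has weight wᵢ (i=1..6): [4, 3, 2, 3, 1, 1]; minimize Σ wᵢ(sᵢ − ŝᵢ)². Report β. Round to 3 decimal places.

Normal-equation sums: Σwᵢ·t·t = 236.
For AᵀWs: Σwᵢ·t·s = 156.
AᵀWA·[β]ᵀ = AᵀWs becomes [[236]]·[β]ᵀ = [156]ᵀ.
β = 156/236 = 0.661017.

β = 0.661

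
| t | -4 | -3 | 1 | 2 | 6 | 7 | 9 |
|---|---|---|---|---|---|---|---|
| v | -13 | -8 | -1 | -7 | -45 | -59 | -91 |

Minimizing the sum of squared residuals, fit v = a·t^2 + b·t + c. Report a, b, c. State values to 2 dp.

The normal system MᵀM·[a, b, c]ᵀ = Mᵀv is [[10612, 1206, 196]; [1206, 196, 18]; [196, 18, 7]]·[a, b, c]ᵀ = [-12191, -1441, -224]ᵀ.
Solving the 3×3 system (Gaussian elimination) gives a = -325417/320054, b = -46187/45722, c = -149343/160027.

a = -1.02, b = -1.01, c = -0.93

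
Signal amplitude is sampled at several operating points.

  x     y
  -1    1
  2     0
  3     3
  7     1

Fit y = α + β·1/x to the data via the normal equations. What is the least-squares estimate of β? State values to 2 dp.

Setting ∂/∂α … = 0 gives: 4·α + (-1/42)·β = 5;  (-1/42)·α + (2437/1764)·β = 1/7.
(Σ1 = 4, Σ1/x = -1/42, Σ1/x·1/x = 2437/1764, Σy = 5, Σ1/x·y = 1/7.)
Determinant 4·(2437/1764) − (-1/42)² = 1083/196.
α = (5·(2437/1764) − (-1/42)·(1/7))/(1083/196) = 12191/9747; β = (4·(1/7) − (-1/42)·5)/(1083/196) = 406/3249.

β = 0.12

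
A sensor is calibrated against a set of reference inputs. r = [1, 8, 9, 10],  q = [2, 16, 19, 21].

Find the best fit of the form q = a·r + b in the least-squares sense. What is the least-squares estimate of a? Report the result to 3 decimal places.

a = 2.100

With design matrix X, XᵀX = [[246, 28]; [28, 4]] and Xᵀq = [511, 58]ᵀ.
Determinant 246·4 − 28² = 200.
a = (511·4 − 28·58)/200 = 21/10; b = (246·58 − 28·511)/200 = -1/5.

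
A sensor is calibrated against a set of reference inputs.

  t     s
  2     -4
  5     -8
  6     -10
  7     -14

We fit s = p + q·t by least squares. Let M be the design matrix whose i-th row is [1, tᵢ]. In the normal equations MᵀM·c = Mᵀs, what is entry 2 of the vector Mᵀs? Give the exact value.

-206

Entry 2 ↔ basis t, so (Mᵀs)_{2} = Σᵢ (t)·sᵢ = (2)·(-4) + (5)·(-8) + (6)·(-10) + (7)·(-14) = -206.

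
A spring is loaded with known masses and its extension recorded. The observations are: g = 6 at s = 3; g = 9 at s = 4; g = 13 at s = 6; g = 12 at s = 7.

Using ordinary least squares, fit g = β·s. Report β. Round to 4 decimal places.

β = 1.9636

From the data, Σs·s = 110.
And Σs·g = 216.
MᵀM·[β]ᵀ = Mᵀg becomes [[110]]·[β]ᵀ = [216]ᵀ.
Hence β = 216 / 110 ≈ 1.96364.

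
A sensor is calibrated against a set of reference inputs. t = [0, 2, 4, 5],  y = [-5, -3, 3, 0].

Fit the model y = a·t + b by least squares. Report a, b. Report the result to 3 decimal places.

a = 1.339, b = -4.932

Normal-equation sums: Σt·t = 45, Σt = 11, Σ1 = 4.
Moment sums: Σt·y = 6, Σy = -5.
So MᵀM·[a, b]ᵀ = Mᵀy: [[45, 11]; [11, 4]]·[a, b]ᵀ = [6, -5]ᵀ.
Determinant 45·4 − 11² = 59.
a = (6·4 − 11·(-5))/59 = 79/59; b = (45·(-5) − 11·6)/59 = -291/59.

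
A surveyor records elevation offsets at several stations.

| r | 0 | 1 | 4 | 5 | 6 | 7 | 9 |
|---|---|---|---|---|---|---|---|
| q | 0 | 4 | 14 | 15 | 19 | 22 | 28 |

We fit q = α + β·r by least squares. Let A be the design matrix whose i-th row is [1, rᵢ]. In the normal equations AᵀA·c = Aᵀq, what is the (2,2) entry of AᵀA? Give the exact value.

Row 2 ↔ basis r, column 2 ↔ basis r, so (AᵀA)_{2,2} = Σᵢ (r)·(r) = (0)·(0) + (1)·(1) + (4)·(4) + (5)·(5) + (6)·(6) + (7)·(7) + (9)·(9) = 208.

208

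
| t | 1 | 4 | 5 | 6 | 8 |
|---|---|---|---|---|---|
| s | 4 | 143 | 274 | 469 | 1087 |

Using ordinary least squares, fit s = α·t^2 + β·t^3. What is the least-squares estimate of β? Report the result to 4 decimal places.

β = 2.0000

Sums needed: Σt^2·t^2 = 6274, Σt^2·t^3 = 44694, Σt^3·t^3 = 328522.
Moment sums: Σt^2·s = 95594, Σt^3·s = 701254.
Δ = 6274·328522 − 44694² = 63593392.
α = (95594·328522 − 44694·701254)/63593392 = 3930362/3974587; β = (6274·701254 − 44694·95594)/63593392 = 7949335/3974587.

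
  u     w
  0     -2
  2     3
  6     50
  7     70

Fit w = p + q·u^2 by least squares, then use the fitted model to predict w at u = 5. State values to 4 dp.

ŵ = 34.2966

AᵀA·[p, q]ᵀ = Aᵀw reads: 4·p + 89·q = 121;  89·p + 3713·q = 5242.
Eliminating q: 3713·(row 1) − 89·(row 2) gives 6931·p = 3713·121 − 89·5242 = -17265, so p = -17265/6931.
Then q = (5242 − 89·(-17265/6931))/3713 = 10199/6931.
At u = 5: ŵ = (-17265/6931)·(1) + (10199/6931)·(25) = 237710/6931.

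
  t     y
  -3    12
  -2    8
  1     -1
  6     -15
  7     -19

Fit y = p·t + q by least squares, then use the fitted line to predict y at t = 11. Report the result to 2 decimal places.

ŷ = -30.67

With design matrix M, MᵀM = [[99, 9]; [9, 5]] and Mᵀy = [-276, -15]ᵀ.
Δ = 99·5 − 9² = 414.
p = ((-276)·5 − 9·(-15))/414 = -415/138; q = (99·(-15) − 9·(-276))/414 = 111/46.
At t = 11: ŷ = (-415/138)·(11) + (111/46)·(1) = -92/3.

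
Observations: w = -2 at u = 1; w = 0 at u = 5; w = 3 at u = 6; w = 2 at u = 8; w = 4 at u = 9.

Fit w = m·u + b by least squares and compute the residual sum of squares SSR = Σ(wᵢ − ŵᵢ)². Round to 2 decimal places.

SSR = 3.85

Sums needed: Σu·u = 207, Σu = 29, Σ1 = 5.
Moment sums: Σu·w = 68, Σw = 7.
Normal equations: [[207, 29]; [29, 5]]·[m, b]ᵀ = [68, 7]ᵀ.
Eliminating b: 5·(row 1) − 29·(row 2) gives 194·m = 5·68 − 29·7 = 137, so m = 137/194.
Then b = (7 − 29·(137/194))/5 = -523/194.
Residuals: -1/97, -81/97, 283/194, -185/194, 33/97; SSR = 747/194.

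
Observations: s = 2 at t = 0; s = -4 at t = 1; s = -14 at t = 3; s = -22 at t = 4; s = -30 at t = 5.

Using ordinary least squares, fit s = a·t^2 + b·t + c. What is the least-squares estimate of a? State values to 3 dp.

Forming MᵀM = [[963, 217, 51]; [217, 51, 13]; [51, 13, 5]] and Mᵀs = [-1232, -284, -68]ᵀ gives MᵀM·[a, b, c]ᵀ = Mᵀs.
Inverting the 3×3 Gram matrix, [a, b, c]ᵀ = [-19/44, -181/44, 3/2]ᵀ.

a = -0.432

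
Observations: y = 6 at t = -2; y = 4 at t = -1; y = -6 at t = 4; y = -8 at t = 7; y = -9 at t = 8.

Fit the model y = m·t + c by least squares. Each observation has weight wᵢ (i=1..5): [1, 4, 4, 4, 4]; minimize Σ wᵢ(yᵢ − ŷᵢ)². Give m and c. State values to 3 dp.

m = -1.475, c = 1.956

The normal system AᵀWA·[m, c]ᵀ = AᵀWy is [[524, 70]; [70, 17]]·[m, c]ᵀ = [-636, -70]ᵀ.
Eliminating c: 17·(row 1) − 70·(row 2) gives 4008·m = 17·(-636) − 70·(-70) = -5912, so m = -739/501.
Then c = ((-70) − 70·(-739/501))/17 = 980/501.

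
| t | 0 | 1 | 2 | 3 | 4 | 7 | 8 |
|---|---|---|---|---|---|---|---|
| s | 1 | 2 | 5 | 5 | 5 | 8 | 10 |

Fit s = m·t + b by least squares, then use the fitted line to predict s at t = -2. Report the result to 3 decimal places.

ŝ = -0.503

AᵀA·[m, b]ᵀ = Aᵀs reads: 143·m + 25·b = 183;  25·m + 7·b = 36.
(Σt·t = 143, Σt = 25, Σ1 = 7, Σt·s = 183, Σs = 36.)
det = 143·7 − 25² = 376.
m = (183·7 − 25·36)/376 = 381/376; b = (143·36 − 25·183)/376 = 573/376.
At t = -2: ŝ = (381/376)·(-2) + (573/376)·(1) = -189/376.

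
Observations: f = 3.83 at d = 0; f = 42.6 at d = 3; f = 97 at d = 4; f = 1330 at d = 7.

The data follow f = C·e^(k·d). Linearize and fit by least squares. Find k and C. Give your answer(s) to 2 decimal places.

k = 0.84, C = 3.64

With ln fᵢ as the transformed response and dᵢ as the regressor:
Σd = 14.0000, Σ(d)² = 74.0000, Σln f = 16.8624, Σd·ln f = 79.9049.
Normal system: [[74.0000, 14.0000]; [14.0000, 4]]·[k, ln C]ᵀ = [79.9049, 16.8624]ᵀ.
Slope k = (n·Σd·ln f − Σd·Σln f)/(n·Σ(d)² − (Σd)²) = (4·79.9049 − 14.0000·16.8624)/100.0000 = 0.83547; ln C = (Σln f − k·Σd)/n = 1.29146, so C = exp(1.29146) = 3.63808.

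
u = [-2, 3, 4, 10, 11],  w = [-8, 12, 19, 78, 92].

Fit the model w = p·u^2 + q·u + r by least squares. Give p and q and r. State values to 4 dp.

p = 0.4569, q = 3.5488, r = -2.6993

From the data, Σu^2·u^2 = 24994, Σu^2·u = 2414, Σu^2 = 250, Σu·u = 250, Σu = 26, Σ1 = 5.
For Aᵀw: Σu^2·w = 19312, Σu·w = 1920, Σw = 193.
Inverting the 3×3 Gram matrix, [p, q, r]ᵀ = [55205/120822, 428771/120822, -54355/20137]ᵀ.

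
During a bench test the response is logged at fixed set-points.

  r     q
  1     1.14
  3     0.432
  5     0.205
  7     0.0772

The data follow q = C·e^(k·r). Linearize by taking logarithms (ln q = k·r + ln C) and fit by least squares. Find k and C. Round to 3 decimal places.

k = -0.441, C = 1.735

Let Y = ln q. Fitting Y = k·r + ln C by least squares:
AᵀA = [[84.0000, 16.0000]; [16.0000, 4]], rhs = [-28.2402, -4.8544]ᵀ  (here Σr = 16.0000, Σ(r)² = 84.0000, Σln q = -4.8544, Σr·ln q = -28.2402).
Solving (det = 80.0000): k = -0.44113, ln C = 0.55091, so C = exp(0.55091) = 1.73484.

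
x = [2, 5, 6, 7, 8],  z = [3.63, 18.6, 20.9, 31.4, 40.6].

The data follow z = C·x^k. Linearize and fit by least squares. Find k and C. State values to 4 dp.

Linearized form: ln z = k·ln x + ln C. From the 5 transformed points,
Σln x = 8.1197, Σ(ln x)² = 14.3918, Σln z = 14.4027, Σln x·ln z = 25.4537.
Equations: 14.3918·k + 8.1197·ln C = 25.4537;  8.1197·k + 5·ln C = 14.4027.
Slope k = (n·Σln x·ln z − Σln x·Σln z)/(n·Σ(ln x)² − (Σln x)²) = (5·25.4537 − 8.1197·14.4027)/6.0295 = 1.71207; ln C = (Σln z − k·Σln x)/n = 0.10024, so C = exp(0.10024) = 1.10544.

k = 1.7121, C = 1.1054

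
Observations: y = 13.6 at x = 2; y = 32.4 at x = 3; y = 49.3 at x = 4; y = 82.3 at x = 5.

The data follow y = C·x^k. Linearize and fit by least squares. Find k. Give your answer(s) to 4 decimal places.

Linearized form: ln y = k·ln x + ln C. From the 4 transformed points,
XᵀX = [[6.1995, 4.7875]; [4.7875, 4]], rhs = [18.1322, 14.3965]ᵀ  (here Σln x = 4.7875, Σ(ln x)² = 6.1995, Σln y = 14.3965, Σln x·ln y = 18.1322).
Δ = 6.1995·4 − (4.7875)² = 1.8779; k = (18.1322·4 − 4.7875·14.3965)/1.8779 = 1.91995, ln C = (6.1995·14.3965 − 4.7875·18.1322)/1.8779 = 1.30119.

k = 1.9200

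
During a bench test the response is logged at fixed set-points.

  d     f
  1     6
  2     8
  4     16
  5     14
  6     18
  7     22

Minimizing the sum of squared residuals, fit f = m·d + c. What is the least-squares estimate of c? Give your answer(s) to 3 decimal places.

MᵀM·[m, c]ᵀ = Mᵀf reads: 131·m + 25·c = 418;  25·m + 6·c = 84.
Determinant 131·6 − 25² = 161.
m = (418·6 − 25·84)/161 = 408/161; c = (131·84 − 25·418)/161 = 554/161.

c = 3.441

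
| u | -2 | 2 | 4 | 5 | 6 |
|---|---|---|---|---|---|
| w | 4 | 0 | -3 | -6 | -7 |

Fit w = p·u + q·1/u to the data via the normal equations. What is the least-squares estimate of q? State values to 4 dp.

q = 0.8778

Setting ∂/∂p … = 0 gives: 85·p + 5·q = -92;  5·p + (2269/3600)·q = -307/60.
Δ = 85·(2269/3600) − 5² = 20573/720.
p = ((-92)·(2269/3600) − 5·(-307/60))/(20573/720) = -16664/14695; q = (85·(-307/60) − 5·(-92))/(20573/720) = 2580/2939.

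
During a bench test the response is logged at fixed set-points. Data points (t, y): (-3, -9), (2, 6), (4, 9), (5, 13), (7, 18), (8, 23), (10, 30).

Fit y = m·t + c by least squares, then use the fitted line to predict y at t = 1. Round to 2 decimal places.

ŷ = 2.00

With design matrix A, AᵀA = [[267, 33]; [33, 7]] and Aᵀy = [750, 90]ᵀ.
Δ = 267·7 − 33² = 780.
m = (750·7 − 33·90)/780 = 38/13; c = (267·90 − 33·750)/780 = -12/13.
At t = 1: ŷ = (38/13)·(1) + (-12/13)·(1) = 2.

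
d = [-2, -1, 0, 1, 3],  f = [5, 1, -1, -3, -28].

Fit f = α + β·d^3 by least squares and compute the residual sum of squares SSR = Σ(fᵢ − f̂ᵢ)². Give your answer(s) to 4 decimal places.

SSR = 4.5545

Compute the Gram sums: Σ1 = 5, Σd^3 = 19, Σd^3·d^3 = 795.
And Σf = -26, Σd^3·f = -800.
Normal equations: [[5, 19]; [19, 795]]·[α, β]ᵀ = [-26, -800]ᵀ.
Eliminating β: 795·(row 1) − 19·(row 2) gives 3614·α = 795·(-26) − 19·(-800) = -5470, so α = -2735/1807.
Then β = ((-800) − 19·(-2735/1807))/795 = -1753/1807.
Residuals: -2254/1807, 2789/1807, 928/1807, -933/1807, -530/1807; SSR = 8230/1807.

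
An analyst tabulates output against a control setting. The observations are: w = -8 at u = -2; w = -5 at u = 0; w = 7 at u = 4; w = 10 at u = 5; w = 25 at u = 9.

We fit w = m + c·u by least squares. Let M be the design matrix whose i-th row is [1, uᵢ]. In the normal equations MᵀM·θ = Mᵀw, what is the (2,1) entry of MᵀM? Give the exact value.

Row 2 ↔ basis u, column 1 ↔ basis 1, so (MᵀM)_{2,1} = Σᵢ u = (-2)·(1) + (0)·(1) + (4)·(1) + (5)·(1) + (9)·(1) = 16.

16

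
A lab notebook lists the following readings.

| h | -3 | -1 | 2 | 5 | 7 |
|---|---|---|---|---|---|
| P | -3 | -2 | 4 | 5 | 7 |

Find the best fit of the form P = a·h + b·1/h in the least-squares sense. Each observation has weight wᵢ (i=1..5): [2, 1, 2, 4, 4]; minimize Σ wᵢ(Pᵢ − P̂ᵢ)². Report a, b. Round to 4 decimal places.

Sums needed: Σwᵢ·h·h = 323, Σwᵢ·h·1/h = 13, Σwᵢ·1/h·1/h = 43303/22050.
Right-hand side: Σwᵢ·h·P = 332, Σwᵢ·1/h·P = 16.
Normal equations: [[323, 13]; [13, 43303/22050]]·[a, b]ᵀ = [332, 16]ᵀ.
Determinant 323·(43303/22050) − 13² = 10260419/22050.
a = (332·(43303/22050) − 13·16)/(10260419/22050) = 753092/789263; b = (323·16 − 13·332)/(10260419/22050) = 18786600/10260419.

a = 0.9542, b = 1.8310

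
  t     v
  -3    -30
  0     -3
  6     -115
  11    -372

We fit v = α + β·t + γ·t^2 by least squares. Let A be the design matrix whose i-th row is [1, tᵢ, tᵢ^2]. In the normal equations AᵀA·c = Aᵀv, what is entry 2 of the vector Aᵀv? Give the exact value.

Entry 2 ↔ basis t, so (Aᵀv)_{2} = Σᵢ (t)·vᵢ = (-3)·(-30) + (0)·(-3) + (6)·(-115) + (11)·(-372) = -4692.

-4692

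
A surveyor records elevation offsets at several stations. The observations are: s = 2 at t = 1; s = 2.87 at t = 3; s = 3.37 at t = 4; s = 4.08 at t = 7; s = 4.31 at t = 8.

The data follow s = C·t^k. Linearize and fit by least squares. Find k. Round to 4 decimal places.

k = 0.3715

Linearized form: ln s = k·ln t + ln C. From the 5 transformed points,
Σln t = 6.5103, Σ(ln t)² = 11.2394, Σln s = 5.8294, Σln t·ln s = 8.6166.
Equations: 11.2394·k + 6.5103·ln C = 8.6166;  6.5103·k + 5·ln C = 5.8294.
Solving (det = 13.8136): k = 0.37152, ln C = 0.68215.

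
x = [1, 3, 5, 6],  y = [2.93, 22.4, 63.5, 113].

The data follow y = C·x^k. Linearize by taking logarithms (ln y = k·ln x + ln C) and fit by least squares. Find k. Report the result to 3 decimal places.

Let Y = ln y. Fitting Y = k·ln x + ln C by least squares:
Over the data: Σln x = 4.4998, Σ(ln x)² = 7.0076, Σln y = 13.0625, Σln x·ln y = 18.5668.
Normal system: [[7.0076, 4.4998]; [4.4998, 4]]·[k, ln C]ᵀ = [18.5668, 13.0625]ᵀ.
Δ = 7.0076·4 − (4.4998)² = 7.7823; k = (18.5668·4 − 4.4998·13.0625)/7.7823 = 1.99024, ln C = (7.0076·13.0625 − 4.4998·18.5668)/7.7823 = 1.02670.

k = 1.990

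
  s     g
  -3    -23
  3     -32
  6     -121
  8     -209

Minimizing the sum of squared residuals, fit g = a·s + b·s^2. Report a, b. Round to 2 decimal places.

Forming MᵀM = [[118, 728]; [728, 5554]] and Mᵀg = [-2425, -18227]ᵀ gives MᵀM·[a, b]ᵀ = Mᵀg.
Eliminating b: 5554·(row 1) − 728·(row 2) gives 125388·a = 5554·(-2425) − 728·(-18227) = -199194, so a = -33199/20898.
Then b = ((-18227) − 728·(-33199/20898))/5554 = -64231/20898.

a = -1.59, b = -3.07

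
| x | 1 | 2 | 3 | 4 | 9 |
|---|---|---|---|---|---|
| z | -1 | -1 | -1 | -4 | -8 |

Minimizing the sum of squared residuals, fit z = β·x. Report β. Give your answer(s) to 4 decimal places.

β = -0.8468

MᵀM·[β]ᵀ = Mᵀz reads: 111·β = -94.
Hence β = -94 / 111 ≈ -0.846847.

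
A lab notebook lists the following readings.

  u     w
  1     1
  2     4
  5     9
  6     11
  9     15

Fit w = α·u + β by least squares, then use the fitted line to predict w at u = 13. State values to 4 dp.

ŵ = 22.4757

Setting ∂/∂α … = 0 gives: 147·α + 23·β = 255;  23·α + 5·β = 40.
Eliminating β: 5·(row 1) − 23·(row 2) gives 206·α = 5·255 − 23·40 = 355, so α = 355/206.
Then β = (40 − 23·(355/206))/5 = 15/206.
At u = 13: ŵ = (355/206)·(13) + (15/206)·(1) = 2315/103.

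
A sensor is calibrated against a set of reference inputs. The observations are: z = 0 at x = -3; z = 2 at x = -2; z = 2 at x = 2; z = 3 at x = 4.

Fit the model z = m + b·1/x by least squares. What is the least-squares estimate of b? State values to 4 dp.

b = 1.3333

The normal system MᵀM·[m, b]ᵀ = Mᵀz is [[4, -1/12]; [-1/12, 97/144]]·[m, b]ᵀ = [7, 3/4]ᵀ.
Eliminating b: (97/144)·(row 1) − (-1/12)·(row 2) gives (43/16)·m = (97/144)·7 − (-1/12)·(3/4) = 43/9, so m = 16/9.
Then b = ((3/4) − (-1/12)·(16/9))/(97/144) = 4/3.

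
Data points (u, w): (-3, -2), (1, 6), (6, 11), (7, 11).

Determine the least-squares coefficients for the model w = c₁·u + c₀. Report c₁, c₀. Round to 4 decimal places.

With design matrix A, AᵀA = [[95, 11]; [11, 4]] and Aᵀw = [155, 26]ᵀ.
Eliminating c₀: 4·(row 1) − 11·(row 2) gives 259·c₁ = 4·155 − 11·26 = 334, so c₁ = 334/259.
Then c₀ = (26 − 11·(334/259))/4 = 765/259.

c₁ = 1.2896, c₀ = 2.9537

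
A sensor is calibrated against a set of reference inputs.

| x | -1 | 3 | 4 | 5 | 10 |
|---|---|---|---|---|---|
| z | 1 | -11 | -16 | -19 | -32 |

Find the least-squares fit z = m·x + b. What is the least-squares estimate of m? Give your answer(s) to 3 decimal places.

m = -3.019

Forming AᵀA = [[151, 21]; [21, 5]] and Aᵀz = [-513, -77]ᵀ gives AᵀA·[m, b]ᵀ = Aᵀz.
Determinant 151·5 − 21² = 314.
m = ((-513)·5 − 21·(-77))/314 = -474/157; b = (151·(-77) − 21·(-513))/314 = -427/157.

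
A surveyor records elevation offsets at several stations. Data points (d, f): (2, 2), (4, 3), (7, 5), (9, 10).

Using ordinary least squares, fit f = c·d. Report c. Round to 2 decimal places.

With design matrix A, AᵀA = [[150]] and Aᵀf = [141]ᵀ.
Hence c = 141 / 150 ≈ 0.94.

c = 0.94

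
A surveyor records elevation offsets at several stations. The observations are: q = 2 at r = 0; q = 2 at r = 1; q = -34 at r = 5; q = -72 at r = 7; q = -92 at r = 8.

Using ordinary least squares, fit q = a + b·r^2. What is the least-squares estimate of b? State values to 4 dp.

From the data, Σ1 = 5, Σr^2 = 139, Σr^2·r^2 = 7123.
And Σq = -194, Σr^2·q = -10264.
So MᵀM·[a, b]ᵀ = Mᵀq: [[5, 139]; [139, 7123]]·[a, b]ᵀ = [-194, -10264]ᵀ.
Δ = 5·7123 − 139² = 16294.
a = ((-194)·7123 − 139·(-10264))/16294 = 22417/8147; b = (5·(-10264) − 139·(-194))/16294 = -12177/8147.

b = -1.4947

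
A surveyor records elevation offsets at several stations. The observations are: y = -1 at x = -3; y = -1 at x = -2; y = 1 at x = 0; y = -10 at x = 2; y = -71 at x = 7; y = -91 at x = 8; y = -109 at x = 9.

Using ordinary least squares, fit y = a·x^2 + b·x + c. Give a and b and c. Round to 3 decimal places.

a = -1.056, b = -2.699, c = -0.364

Normal-equation sums: Σx^2·x^2 = 13171, Σx^2·x = 1557, Σx^2 = 211, Σx·x = 211, Σx = 21, Σ1 = 7.
And Σx^2·y = -18185, Σx·y = -2221, Σy = -282.
Normal equations: [[13171, 1557, 211]; [1557, 211, 21]; [211, 21, 7]]·[a, b, c]ᵀ = [-18185, -2221, -282]ᵀ.
Inverting the 3×3 Gram matrix, [a, b, c]ᵀ = [-142483/134952, -121407/44984, -24565/67476]ᵀ.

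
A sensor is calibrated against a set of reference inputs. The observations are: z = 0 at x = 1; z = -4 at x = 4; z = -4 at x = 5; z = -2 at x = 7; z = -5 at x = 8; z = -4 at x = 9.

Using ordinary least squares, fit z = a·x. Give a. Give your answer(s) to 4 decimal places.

a = -0.5339

Compute the Gram sums: Σx·x = 236.
Moment sums: Σx·z = -126.
Normal equations: [[236]]·[a]ᵀ = [-126]ᵀ.
Hence a = -126 / 236 ≈ -0.533898.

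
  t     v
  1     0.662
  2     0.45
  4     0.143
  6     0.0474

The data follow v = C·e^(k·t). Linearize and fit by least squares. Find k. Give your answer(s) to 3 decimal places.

k = -0.537

With ln vᵢ as the transformed response and tᵢ as the regressor:
Sums: Σt = 13.0000, Σ(t)² = 57.0000, Σln v = -6.2050, Σt·ln v = -28.0839.
Normal system: [[57.0000, 13.0000]; [13.0000, 4]]·[k, ln C]ᵀ = [-28.0839, -6.2050]ᵀ.
Δ = 57.0000·4 − (13.0000)² = 59.0000; k = (-28.0839·4 − 13.0000·-6.2050)/59.0000 = -0.53678, ln C = (57.0000·-6.2050 − 13.0000·-28.0839)/59.0000 = 0.19329.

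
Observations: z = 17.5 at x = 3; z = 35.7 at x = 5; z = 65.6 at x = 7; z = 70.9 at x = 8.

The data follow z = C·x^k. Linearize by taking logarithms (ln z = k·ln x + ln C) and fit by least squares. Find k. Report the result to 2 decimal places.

k = 1.48

Let Y = ln z. Fitting Y = k·ln x + ln C by least squares:
Σln x = 6.7334, Σ(ln x)² = 11.9079, Σln z = 14.8822, Σln x·ln z = 25.9004.
Equations: 11.9079·k + 6.7334·ln C = 25.9004;  6.7334·k + 4·ln C = 14.8822.
Solving (det = 2.2928): k = 1.48010, ln C = 1.22903.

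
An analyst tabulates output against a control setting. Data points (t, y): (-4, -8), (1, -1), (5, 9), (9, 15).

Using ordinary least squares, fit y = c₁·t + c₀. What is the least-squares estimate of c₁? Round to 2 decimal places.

c₁ = 1.83

Forming AᵀA = [[123, 11]; [11, 4]] and Aᵀy = [211, 15]ᵀ gives AᵀA·[c₁, c₀]ᵀ = Aᵀy.
Δ = 123·4 − 11² = 371.
c₁ = (211·4 − 11·15)/371 = 97/53; c₀ = (123·15 − 11·211)/371 = -68/53.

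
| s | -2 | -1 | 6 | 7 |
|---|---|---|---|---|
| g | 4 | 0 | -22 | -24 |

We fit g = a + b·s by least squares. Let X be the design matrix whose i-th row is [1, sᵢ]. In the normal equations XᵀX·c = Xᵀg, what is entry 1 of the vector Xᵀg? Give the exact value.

Entry 1 ↔ basis 1, so (Xᵀg)_{1} = Σᵢ gᵢ = (1)·(4) + (1)·(0) + (1)·(-22) + (1)·(-24) = -42.

-42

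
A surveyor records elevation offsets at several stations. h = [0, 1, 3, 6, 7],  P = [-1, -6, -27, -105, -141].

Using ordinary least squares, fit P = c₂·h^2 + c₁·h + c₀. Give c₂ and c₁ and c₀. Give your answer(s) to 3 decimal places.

c₂ = -2.800, c₁ = -0.347, c₀ = -1.628

Entries of MᵀM: Σh^2·h^2 = 3779, Σh^2·h = 587, Σh^2 = 95, Σh·h = 95, Σh = 17, Σ1 = 5.
Right-hand side: Σh^2·P = -10938, Σh·P = -1704, ΣP = -280.
So MᵀM·[c₂, c₁, c₀]ᵀ = MᵀP: [[3779, 587, 95]; [587, 95, 17]; [95, 17, 5]]·[c₂, c₁, c₀]ᵀ = [-10938, -1704, -280]ᵀ.
Inverting the 3×3 Gram matrix, [c₂, c₁, c₀]ᵀ = [-1453/519, -60/173, -845/519]ᵀ.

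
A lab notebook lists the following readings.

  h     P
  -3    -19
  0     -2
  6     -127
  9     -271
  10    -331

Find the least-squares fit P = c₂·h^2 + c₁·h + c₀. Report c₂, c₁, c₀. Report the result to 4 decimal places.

c₂ = -2.9877, c₁ = -3.0537, c₀ = -1.5185

Entries of XᵀX: Σh^2·h^2 = 17938, Σh^2·h = 1918, Σh^2 = 226, Σh·h = 226, Σh = 22, Σ1 = 5.
And Σh^2·P = -59794, Σh·P = -6454, ΣP = -750.
So XᵀX·[c₂, c₁, c₀]ᵀ = XᵀP: [[17938, 1918, 226]; [1918, 226, 22]; [226, 22, 5]]·[c₂, c₁, c₀]ᵀ = [-59794, -6454, -750]ᵀ.
Inverting the 3×3 Gram matrix, [c₂, c₁, c₀]ᵀ = [-45049/15078, -46043/15078, -3816/2513]ᵀ.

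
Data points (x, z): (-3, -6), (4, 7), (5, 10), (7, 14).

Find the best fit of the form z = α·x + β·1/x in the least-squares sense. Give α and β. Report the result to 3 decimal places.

α = 2.009, β = -1.221

The normal equations are: 99·α + 4·β = 194;  4·α + (41281/176400)·β = 31/4.
(Σx·x = 99, Σx·1/x = 4, Σ1/x·1/x = 41281/176400, Σx·z = 194, Σ1/x·z = 31/4.)
Determinant 99·(41281/176400) − 4² = 140491/19600.
α = (194·(41281/176400) − 4·(31/4))/(140491/19600) = 2540114/1264419; β = (99·(31/4) − 4·194)/(140491/19600) = -171500/140491.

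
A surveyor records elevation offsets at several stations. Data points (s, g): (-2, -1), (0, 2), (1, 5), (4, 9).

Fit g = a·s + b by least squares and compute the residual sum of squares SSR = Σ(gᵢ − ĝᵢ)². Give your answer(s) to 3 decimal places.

SSR = 0.987

Setting ∂/∂a … = 0 gives: 21·a + 3·b = 43;  3·a + 4·b = 15.
Determinant 21·4 − 3² = 75.
a = (43·4 − 3·15)/75 = 127/75; b = (21·15 − 3·43)/75 = 62/25.
Residuals: -7/75, -12/25, 62/75, -19/75; SSR = 74/75.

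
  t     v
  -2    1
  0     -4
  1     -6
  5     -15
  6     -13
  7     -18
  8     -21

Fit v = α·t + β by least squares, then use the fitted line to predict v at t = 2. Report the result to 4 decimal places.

v̂ = -7.6417

Normal-equation sums: Σt·t = 179, Σt = 25, Σ1 = 7.
Moment sums: Σt·v = -455, Σv = -76.
So XᵀX·[α, β]ᵀ = Xᵀv: [[179, 25]; [25, 7]]·[α, β]ᵀ = [-455, -76]ᵀ.
Δ = 179·7 − 25² = 628.
α = ((-455)·7 − 25·(-76))/628 = -1285/628; β = (179·(-76) − 25·(-455))/628 = -2229/628.
At t = 2: v̂ = (-1285/628)·(2) + (-2229/628)·(1) = -4799/628.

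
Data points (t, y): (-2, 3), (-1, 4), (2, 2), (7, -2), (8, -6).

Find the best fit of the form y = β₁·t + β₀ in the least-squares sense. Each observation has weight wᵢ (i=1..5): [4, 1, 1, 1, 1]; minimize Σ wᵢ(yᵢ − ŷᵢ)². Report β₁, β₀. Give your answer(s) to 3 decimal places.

Forming XᵀWX = [[134, 8]; [8, 8]] and XᵀWy = [-86, 10]ᵀ gives XᵀWX·[β₁, β₀]ᵀ = XᵀWy.
Determinant 134·8 − 8² = 1008.
β₁ = ((-86)·8 − 8·10)/1008 = -16/21; β₀ = (134·10 − 8·(-86))/1008 = 169/84.

β₁ = -0.762, β₀ = 2.012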